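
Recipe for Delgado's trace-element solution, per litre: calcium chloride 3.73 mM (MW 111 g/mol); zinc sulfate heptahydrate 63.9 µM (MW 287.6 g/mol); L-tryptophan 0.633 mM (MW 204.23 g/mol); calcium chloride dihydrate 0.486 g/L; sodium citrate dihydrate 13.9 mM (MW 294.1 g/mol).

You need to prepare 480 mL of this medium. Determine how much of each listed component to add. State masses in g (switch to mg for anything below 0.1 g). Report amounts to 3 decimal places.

calcium chloride 0.199 g; zinc sulfate heptahydrate 8.821 mg; L-tryptophan 62.053 mg; calcium chloride dihydrate 0.233 g; sodium citrate dihydrate 1.962 g

Working volume: 480 mL = 0.48 L.
calcium chloride: 3.73 mmol/L × 111 g/mol × 0.48 L ÷ 1000 = 0.199 g
zinc sulfate heptahydrate: 63.9 µmol/L × 287.6 g/mol × 0.48 L ÷ 1000 = 8.821 mg
L-tryptophan: 0.633 mmol/L × 204.23 mg/mmol × 0.48 L = 62.053 mg
calcium chloride dihydrate: 0.486 g/L × 0.48 L = 0.233 g
sodium citrate dihydrate: 13.9 mmol/L × 294.1 g/mol × 0.48 L ÷ 1000 = 1.962 g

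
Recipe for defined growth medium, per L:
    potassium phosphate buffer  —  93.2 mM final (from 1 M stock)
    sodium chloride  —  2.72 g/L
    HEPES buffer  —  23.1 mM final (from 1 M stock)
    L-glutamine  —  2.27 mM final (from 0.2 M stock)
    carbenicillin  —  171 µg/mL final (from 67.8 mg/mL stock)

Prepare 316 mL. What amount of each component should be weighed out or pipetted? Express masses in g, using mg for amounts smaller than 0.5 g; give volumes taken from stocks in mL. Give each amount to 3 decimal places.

potassium phosphate buffer 29.451 mL; sodium chloride 0.860 g; HEPES buffer 7.300 mL; L-glutamine 3.587 mL; carbenicillin 0.797 mL

Target volume = 316 mL = 0.316 L.
potassium phosphate buffer: dilute stock: 93.2 mM × 316 mL ÷ 1000 mM = 29.451 mL
sodium chloride: 2.72 g/L × 0.316 L = 0.860 g
HEPES buffer: C1V1 = C2V2 → 23.1 mM × 316 mL ÷ 1000 mM = 7.300 mL
L-glutamine: dilute stock: 2.27 mM × 316 mL ÷ 200 mM = 3.587 mL
carbenicillin: C1V1 = C2V2 → 171 µg/mL × 316 mL ÷ 67800 µg/mL = 0.797 mL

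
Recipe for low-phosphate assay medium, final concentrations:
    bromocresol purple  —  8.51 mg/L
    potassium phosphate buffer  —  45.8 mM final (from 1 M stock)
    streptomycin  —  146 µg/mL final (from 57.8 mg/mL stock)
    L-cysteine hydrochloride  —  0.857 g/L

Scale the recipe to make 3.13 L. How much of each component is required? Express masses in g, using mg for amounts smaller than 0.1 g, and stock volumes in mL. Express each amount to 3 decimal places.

bromocresol purple 26.636 mg; potassium phosphate buffer 143.354 mL; streptomycin 7.906 mL; L-cysteine hydrochloride 2.682 g

Scale factor relative to 1 L: 3.13.
bromocresol purple: 8.51 mg/L × 3.13 L = 26.636 mg
potassium phosphate buffer: C1V1 = C2V2 → 45.8 mM × 3130 mL ÷ 1000 mM = 143.354 mL
streptomycin: C1V1 = C2V2 → 146 µg/mL × 3130 mL ÷ 57800 µg/mL = 7.906 mL
L-cysteine hydrochloride: 0.857 g/L × 3.13 L = 2.682 g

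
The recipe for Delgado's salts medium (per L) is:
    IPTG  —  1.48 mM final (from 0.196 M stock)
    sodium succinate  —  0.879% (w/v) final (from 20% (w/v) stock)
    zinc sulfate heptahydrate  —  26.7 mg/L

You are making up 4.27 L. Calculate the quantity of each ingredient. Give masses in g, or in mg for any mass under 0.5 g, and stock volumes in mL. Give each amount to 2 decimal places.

Working volume: 4.27 L.
IPTG: C1V1 = C2V2 → 1.48 mM × 4270 mL ÷ 196 mM = 32.24 mL
sodium succinate: C1V1 = C2V2 → 0.879% ÷ 20% × 4270 mL = 187.67 mL
zinc sulfate heptahydrate: 26.7 mg/L × 4.27 L = 114.01 mg

IPTG 32.24 mL; sodium succinate 187.67 mL; zinc sulfate heptahydrate 114.01 mg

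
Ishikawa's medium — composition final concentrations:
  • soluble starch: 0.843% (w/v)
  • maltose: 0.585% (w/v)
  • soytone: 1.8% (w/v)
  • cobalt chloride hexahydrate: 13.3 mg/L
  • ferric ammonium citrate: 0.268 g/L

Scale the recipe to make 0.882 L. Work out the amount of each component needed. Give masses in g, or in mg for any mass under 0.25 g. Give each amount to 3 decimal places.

soluble starch 7.435 g; maltose 5.160 g; soytone 15.876 g; cobalt chloride hexahydrate 11.731 mg; ferric ammonium citrate 236.376 mg

Working volume: 0.882 L.
soluble starch: 0.843 g per 100 mL × 882 mL ÷ 100 = 7.435 g
maltose: 0.585% w/v = 5.85 g/L → 5.85 × 0.882 L = 5.160 g
soytone: 1.8 g per 100 mL × 882 mL ÷ 100 = 15.876 g
cobalt chloride hexahydrate: 13.3 mg/L × 0.882 L = 11.731 mg
ferric ammonium citrate: 0.268 g/L × 0.882 L = 0.236376 g = 236.376 mg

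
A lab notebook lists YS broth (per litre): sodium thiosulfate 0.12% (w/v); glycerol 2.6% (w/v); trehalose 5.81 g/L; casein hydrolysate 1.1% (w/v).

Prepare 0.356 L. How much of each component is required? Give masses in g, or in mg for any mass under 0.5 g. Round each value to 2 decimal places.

Working volume: 0.356 L.
sodium thiosulfate: 0.12 g per 100 mL × 356 mL ÷ 100 = 0.4272 g = 427.20 mg
glycerol: 2.6% w/v = 26 g/L → 26 × 0.356 L = 9.26 g
trehalose: 5.81 g/L × 0.356 L = 2.07 g
casein hydrolysate: 1.1 g per 100 mL × 356 mL ÷ 100 = 3.92 g

sodium thiosulfate 427.20 mg; glycerol 9.26 g; trehalose 2.07 g; casein hydrolysate 3.92 g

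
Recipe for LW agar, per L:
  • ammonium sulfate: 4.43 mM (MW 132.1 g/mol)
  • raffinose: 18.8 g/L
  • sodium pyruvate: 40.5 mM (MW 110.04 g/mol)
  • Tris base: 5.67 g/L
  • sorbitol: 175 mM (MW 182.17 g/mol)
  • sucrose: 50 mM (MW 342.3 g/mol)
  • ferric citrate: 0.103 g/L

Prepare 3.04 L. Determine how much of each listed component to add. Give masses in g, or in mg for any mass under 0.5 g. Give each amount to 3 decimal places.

ammonium sulfate 1.779 g; raffinose 57.152 g; sodium pyruvate 13.548 g; Tris base 17.237 g; sorbitol 96.914 g; sucrose 52.030 g; ferric citrate 313.120 mg

Working volume: 3.04 L.
ammonium sulfate: 4.43 mmol/L × 132.1 g/mol × 3.04 L ÷ 1000 = 1.779 g
raffinose: 18.8 g/L × 3.04 L = 57.152 g
sodium pyruvate: 40.5 mmol/L × 110.04 g/mol × 3.04 L ÷ 1000 = 13.548 g
Tris base: 5.67 g/L × 3.04 L = 17.237 g
sorbitol: 175 mmol/L × 182.17 g/mol × 3.04 L ÷ 1000 = 96.914 g
sucrose: 50 mmol/L × 342.3 g/mol × 3.04 L ÷ 1000 = 52.030 g
ferric citrate: 0.103 g/L × 3.04 L = 0.31312 g = 313.120 mg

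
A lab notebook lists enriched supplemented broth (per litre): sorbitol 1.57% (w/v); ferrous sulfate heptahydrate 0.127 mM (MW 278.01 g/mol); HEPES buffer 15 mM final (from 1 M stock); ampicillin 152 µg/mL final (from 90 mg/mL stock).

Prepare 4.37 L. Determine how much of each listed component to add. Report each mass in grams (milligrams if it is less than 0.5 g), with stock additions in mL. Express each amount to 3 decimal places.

sorbitol 68.609 g; ferrous sulfate heptahydrate 154.293 mg; HEPES buffer 65.550 mL; ampicillin 7.380 mL

Working volume: 4.37 L.
sorbitol: 1.57% w/v = 15.7 g/L → 15.7 × 4.37 L = 68.609 g
ferrous sulfate heptahydrate: 0.127 mmol/L × 278.01 mg/mmol × 4.37 L = 154.293 mg
HEPES buffer: C1V1 = C2V2 → 15 mM × 4370 mL ÷ 1000 mM = 65.550 mL
ampicillin: V = C2·V2/C1 = 152 µg/mL × 4370 mL ÷ 90000 µg/mL = 7.380 mL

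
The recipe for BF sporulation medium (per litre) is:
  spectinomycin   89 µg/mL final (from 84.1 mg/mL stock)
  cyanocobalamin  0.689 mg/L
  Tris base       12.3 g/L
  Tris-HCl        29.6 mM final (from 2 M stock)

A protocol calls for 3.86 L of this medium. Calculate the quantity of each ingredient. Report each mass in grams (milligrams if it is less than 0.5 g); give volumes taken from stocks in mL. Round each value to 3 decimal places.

Working volume: 3.86 L.
spectinomycin: C1V1 = C2V2 → 89 µg/mL × 3860 mL ÷ 84100 µg/mL = 4.085 mL
cyanocobalamin: 0.689 mg/L × 3.86 L = 2.660 mg
Tris base: 12.3 g/L × 3.86 L = 47.478 g
Tris-HCl: V = C2·V2/C1 = 29.6 mM × 3860 mL ÷ 2000 mM = 57.128 mL

spectinomycin 4.085 mL; cyanocobalamin 2.660 mg; Tris base 47.478 g; Tris-HCl 57.128 mL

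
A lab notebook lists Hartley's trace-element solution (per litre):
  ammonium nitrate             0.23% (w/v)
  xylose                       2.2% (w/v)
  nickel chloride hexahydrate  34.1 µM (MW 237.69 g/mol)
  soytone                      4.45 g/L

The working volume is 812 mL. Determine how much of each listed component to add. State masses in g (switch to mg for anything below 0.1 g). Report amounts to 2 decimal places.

Working volume: 812 mL = 0.812 L.
ammonium nitrate: 0.23 g per 100 mL × 812 mL ÷ 100 = 1.87 g
xylose: 2.2% w/v = 22 g/L → 22 × 0.812 L = 17.86 g
nickel chloride hexahydrate: 34.1 µmol/L × 237.69 g/mol × 0.812 L ÷ 1000 = 6.58 mg
soytone: 4.45 g/L × 0.812 L = 3.61 g

ammonium nitrate 1.87 g; xylose 17.86 g; nickel chloride hexahydrate 6.58 mg; soytone 3.61 g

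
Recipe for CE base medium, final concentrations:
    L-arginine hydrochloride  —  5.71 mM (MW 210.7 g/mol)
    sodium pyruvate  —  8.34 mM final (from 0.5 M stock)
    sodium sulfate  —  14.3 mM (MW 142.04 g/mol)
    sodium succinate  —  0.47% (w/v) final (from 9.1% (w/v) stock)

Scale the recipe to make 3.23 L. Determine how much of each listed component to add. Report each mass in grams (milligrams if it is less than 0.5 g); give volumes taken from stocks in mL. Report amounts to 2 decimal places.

L-arginine hydrochloride 3.89 g; sodium pyruvate 53.88 mL; sodium sulfate 6.56 g; sodium succinate 166.82 mL

Working volume: 3.23 L.
L-arginine hydrochloride: 5.71 mmol/L × 210.7 g/mol × 3.23 L ÷ 1000 = 3.89 g
sodium pyruvate: V = C2·V2/C1 = 8.34 mM × 3230 mL ÷ 500 mM = 53.88 mL
sodium sulfate: 14.3 mmol/L × 142.04 g/mol × 3.23 L ÷ 1000 = 6.56 g
sodium succinate: C1V1 = C2V2 → 0.47% ÷ 9.1% × 3230 mL = 166.82 mL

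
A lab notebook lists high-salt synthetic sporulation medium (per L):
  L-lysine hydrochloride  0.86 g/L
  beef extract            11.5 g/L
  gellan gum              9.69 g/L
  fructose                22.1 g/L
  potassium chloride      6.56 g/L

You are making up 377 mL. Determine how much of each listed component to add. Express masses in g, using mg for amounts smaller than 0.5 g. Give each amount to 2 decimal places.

L-lysine hydrochloride 324.22 mg; beef extract 4.34 g; gellan gum 3.65 g; fructose 8.33 g; potassium chloride 2.47 g

Scale factor relative to 1 L: 0.377.
L-lysine hydrochloride: 0.86 g/L × 0.377 L = 0.32422 g = 324.22 mg
beef extract: 11.5 g/L × 0.377 L = 4.34 g
gellan gum: 9.69 g/L × 0.377 L = 3.65 g
fructose: 22.1 g/L × 0.377 L = 8.33 g
potassium chloride: 6.56 g/L × 0.377 L = 2.47 g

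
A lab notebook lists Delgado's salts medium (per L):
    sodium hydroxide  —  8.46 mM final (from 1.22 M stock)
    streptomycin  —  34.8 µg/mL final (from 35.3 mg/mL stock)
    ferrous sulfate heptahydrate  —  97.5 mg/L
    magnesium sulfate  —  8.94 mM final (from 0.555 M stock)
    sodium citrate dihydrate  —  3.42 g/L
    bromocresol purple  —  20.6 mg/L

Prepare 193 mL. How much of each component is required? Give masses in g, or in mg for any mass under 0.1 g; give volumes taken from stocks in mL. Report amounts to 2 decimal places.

Working volume: 193 mL = 0.193 L.
sodium hydroxide: V = C2·V2/C1 = 8.46 mM × 193 mL ÷ 1220 mM = 1.34 mL
streptomycin: V = C2·V2/C1 = 34.8 µg/mL × 193 mL ÷ 35300 µg/mL = 0.19 mL
ferrous sulfate heptahydrate: 97.5 mg/L × 0.193 L = 18.82 mg
magnesium sulfate: C1V1 = C2V2 → 8.94 mM × 193 mL ÷ 555 mM = 3.11 mL
sodium citrate dihydrate: 3.42 g/L × 0.193 L = 0.66 g
bromocresol purple: 20.6 mg/L × 0.193 L = 3.98 mg

sodium hydroxide 1.34 mL; streptomycin 0.19 mL; ferrous sulfate heptahydrate 18.82 mg; magnesium sulfate 3.11 mL; sodium citrate dihydrate 0.66 g; bromocresol purple 3.98 mg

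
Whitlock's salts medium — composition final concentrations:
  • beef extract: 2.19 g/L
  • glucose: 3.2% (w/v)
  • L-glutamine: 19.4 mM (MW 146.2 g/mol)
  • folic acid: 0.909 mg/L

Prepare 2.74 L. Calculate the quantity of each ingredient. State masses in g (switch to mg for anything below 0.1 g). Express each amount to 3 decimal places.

Scale factor relative to 1 L: 2.74.
beef extract: 2.19 g/L × 2.74 L = 6.001 g
glucose: 3.2% w/v = 32 g/L → 32 × 2.74 L = 87.680 g
L-glutamine: 19.4 mmol/L × 146.2 g/mol × 2.74 L ÷ 1000 = 7.771 g
folic acid: 0.909 mg/L × 2.74 L = 2.491 mg

beef extract 6.001 g; glucose 87.680 g; L-glutamine 7.771 g; folic acid 2.491 mg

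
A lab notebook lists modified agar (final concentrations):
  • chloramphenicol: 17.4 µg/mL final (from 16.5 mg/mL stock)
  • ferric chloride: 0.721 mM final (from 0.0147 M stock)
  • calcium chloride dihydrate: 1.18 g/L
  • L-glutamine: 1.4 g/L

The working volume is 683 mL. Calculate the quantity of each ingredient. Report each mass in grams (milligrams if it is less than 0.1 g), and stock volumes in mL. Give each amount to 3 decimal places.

Target volume = 683 mL = 0.683 L.
chloramphenicol: C1V1 = C2V2 → 17.4 µg/mL × 683 mL ÷ 16500 µg/mL = 0.720 mL
ferric chloride: V = C2·V2/C1 = 0.721 mM × 683 mL ÷ 14.7 mM = 33.500 mL
calcium chloride dihydrate: 1.18 g/L × 0.683 L = 0.806 g
L-glutamine: 1.4 g/L × 0.683 L = 0.956 g

chloramphenicol 0.720 mL; ferric chloride 33.500 mL; calcium chloride dihydrate 0.806 g; L-glutamine 0.956 g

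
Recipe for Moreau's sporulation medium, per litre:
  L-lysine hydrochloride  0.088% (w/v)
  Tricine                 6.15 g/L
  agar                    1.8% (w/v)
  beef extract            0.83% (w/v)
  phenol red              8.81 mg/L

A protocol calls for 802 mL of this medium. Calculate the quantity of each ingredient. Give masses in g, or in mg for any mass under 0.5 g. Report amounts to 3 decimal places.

L-lysine hydrochloride 0.706 g; Tricine 4.932 g; agar 14.436 g; beef extract 6.657 g; phenol red 7.066 mg

Working volume: 802 mL = 0.802 L.
L-lysine hydrochloride: 0.088 g per 100 mL × 802 mL ÷ 100 = 0.706 g
Tricine: 6.15 g/L × 0.802 L = 4.932 g
agar: 1.8% w/v = 18 g/L → 18 × 0.802 L = 14.436 g
beef extract: 0.83% w/v = 8.3 g/L → 8.3 × 0.802 L = 6.657 g
phenol red: 8.81 mg/L × 0.802 L = 7.066 mg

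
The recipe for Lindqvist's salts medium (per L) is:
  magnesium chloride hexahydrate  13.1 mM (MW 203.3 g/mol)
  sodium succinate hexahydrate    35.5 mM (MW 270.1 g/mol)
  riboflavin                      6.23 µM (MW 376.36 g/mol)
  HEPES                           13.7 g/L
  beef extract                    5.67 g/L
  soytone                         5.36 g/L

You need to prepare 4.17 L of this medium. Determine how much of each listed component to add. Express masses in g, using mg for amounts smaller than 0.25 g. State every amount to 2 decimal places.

Working volume: 4.17 L.
magnesium chloride hexahydrate: 13.1 mmol/L × 203.3 g/mol × 4.17 L ÷ 1000 = 11.11 g
sodium succinate hexahydrate: 35.5 mmol/L × 270.1 g/mol × 4.17 L ÷ 1000 = 39.98 g
riboflavin: 6.23 µmol/L × 376.36 g/mol × 4.17 L ÷ 1000 = 9.78 mg
HEPES: 13.7 g/L × 4.17 L = 57.13 g
beef extract: 5.67 g/L × 4.17 L = 23.64 g
soytone: 5.36 g/L × 4.17 L = 22.35 g

magnesium chloride hexahydrate 11.11 g; sodium succinate hexahydrate 39.98 g; riboflavin 9.78 mg; HEPES 57.13 g; beef extract 23.64 g; soytone 22.35 g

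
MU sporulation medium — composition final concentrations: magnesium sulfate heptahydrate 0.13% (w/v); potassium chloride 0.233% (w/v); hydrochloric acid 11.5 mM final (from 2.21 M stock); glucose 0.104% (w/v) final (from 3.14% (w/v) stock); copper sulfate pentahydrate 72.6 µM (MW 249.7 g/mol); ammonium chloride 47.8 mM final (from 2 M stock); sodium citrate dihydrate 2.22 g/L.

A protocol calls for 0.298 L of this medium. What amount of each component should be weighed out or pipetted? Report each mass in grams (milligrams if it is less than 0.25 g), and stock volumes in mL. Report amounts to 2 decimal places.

Scale factor relative to 1 L: 0.298.
magnesium sulfate heptahydrate: 0.13 g per 100 mL × 298 mL ÷ 100 = 0.39 g
potassium chloride: 0.233% w/v = 2.33 g/L → 2.33 × 0.298 L = 0.69 g
hydrochloric acid: V = C2·V2/C1 = 11.5 mM × 298 mL ÷ 2210 mM = 1.55 mL
glucose: dilute stock: 0.104% ÷ 3.14% × 298 mL = 9.87 mL
copper sulfate pentahydrate: 72.6 µmol/L × 249.7 g/mol × 0.298 L ÷ 1000 = 5.40 mg
ammonium chloride: V = C2·V2/C1 = 47.8 mM × 298 mL ÷ 2000 mM = 7.12 mL
sodium citrate dihydrate: 2.22 g/L × 0.298 L = 0.66 g

magnesium sulfate heptahydrate 0.39 g; potassium chloride 0.69 g; hydrochloric acid 1.55 mL; glucose 9.87 mL; copper sulfate pentahydrate 5.40 mg; ammonium chloride 7.12 mL; sodium citrate dihydrate 0.66 g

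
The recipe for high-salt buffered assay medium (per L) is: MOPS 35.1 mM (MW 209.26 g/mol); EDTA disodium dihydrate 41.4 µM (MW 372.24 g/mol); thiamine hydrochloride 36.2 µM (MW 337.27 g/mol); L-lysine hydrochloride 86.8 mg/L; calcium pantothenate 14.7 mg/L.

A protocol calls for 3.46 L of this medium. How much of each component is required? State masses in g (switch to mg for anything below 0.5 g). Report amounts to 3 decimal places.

MOPS 25.414 g; EDTA disodium dihydrate 53.321 mg; thiamine hydrochloride 42.244 mg; L-lysine hydrochloride 300.328 mg; calcium pantothenate 50.862 mg

Working volume: 3.46 L.
MOPS: 35.1 mmol/L × 209.26 g/mol × 3.46 L ÷ 1000 = 25.414 g
EDTA disodium dihydrate: 41.4 µmol/L × 372.24 g/mol × 3.46 L ÷ 1000 = 53.321 mg
thiamine hydrochloride: 36.2 µmol/L × 337.27 g/mol × 3.46 L ÷ 1000 = 42.244 mg
L-lysine hydrochloride: 86.8 mg/L × 3.46 L = 300.328 mg
calcium pantothenate: 14.7 mg/L × 3.46 L = 50.862 mg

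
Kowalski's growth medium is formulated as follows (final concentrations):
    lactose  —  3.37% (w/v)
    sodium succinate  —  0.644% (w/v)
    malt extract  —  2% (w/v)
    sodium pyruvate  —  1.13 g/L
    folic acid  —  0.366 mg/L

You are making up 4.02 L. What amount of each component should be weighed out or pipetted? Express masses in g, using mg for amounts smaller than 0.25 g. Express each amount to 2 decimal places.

Working volume: 4.02 L.
lactose: 3.37 g per 100 mL × 4020 mL ÷ 100 = 135.47 g
sodium succinate: 0.644% w/v = 6.44 g/L → 6.44 × 4.02 L = 25.89 g
malt extract: 2% w/v = 20 g/L → 20 × 4.02 L = 80.40 g
sodium pyruvate: 1.13 g/L × 4.02 L = 4.54 g
folic acid: 0.366 mg/L × 4.02 L = 1.47 mg

lactose 135.47 g; sodium succinate 25.89 g; malt extract 80.40 g; sodium pyruvate 4.54 g; folic acid 1.47 mg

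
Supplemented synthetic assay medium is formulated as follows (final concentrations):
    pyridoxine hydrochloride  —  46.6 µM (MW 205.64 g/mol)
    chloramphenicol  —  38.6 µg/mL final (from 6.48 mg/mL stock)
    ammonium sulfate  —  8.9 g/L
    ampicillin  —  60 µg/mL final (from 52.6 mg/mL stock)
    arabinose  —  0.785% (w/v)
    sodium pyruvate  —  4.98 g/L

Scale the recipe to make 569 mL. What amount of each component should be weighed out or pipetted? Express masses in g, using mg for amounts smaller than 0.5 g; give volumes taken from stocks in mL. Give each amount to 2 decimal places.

Target volume = 569 mL = 0.569 L.
pyridoxine hydrochloride: 46.6 µmol/L × 205.64 g/mol × 0.569 L ÷ 1000 = 5.45 mg
chloramphenicol: C1V1 = C2V2 → 38.6 µg/mL × 569 mL ÷ 6480 µg/mL = 3.39 mL
ammonium sulfate: 8.9 g/L × 0.569 L = 5.06 g
ampicillin: C1V1 = C2V2 → 60 µg/mL × 569 mL ÷ 52600 µg/mL = 0.65 mL
arabinose: 0.785% w/v = 7.85 g/L → 7.85 × 0.569 L = 4.47 g
sodium pyruvate: 4.98 g/L × 0.569 L = 2.83 g

pyridoxine hydrochloride 5.45 mg; chloramphenicol 3.39 mL; ammonium sulfate 5.06 g; ampicillin 0.65 mL; arabinose 4.47 g; sodium pyruvate 2.83 g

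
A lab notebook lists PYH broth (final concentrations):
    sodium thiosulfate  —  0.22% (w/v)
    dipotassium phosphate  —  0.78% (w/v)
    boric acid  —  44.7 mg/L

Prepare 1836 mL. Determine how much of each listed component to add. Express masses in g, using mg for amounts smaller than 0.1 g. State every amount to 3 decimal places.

Scale factor relative to 1 L: 1.836.
sodium thiosulfate: 0.22% w/v = 2.2 g/L → 2.2 × 1.836 L = 4.039 g
dipotassium phosphate: 0.78 g per 100 mL × 1836 mL ÷ 100 = 14.321 g
boric acid: 44.7 mg/L × 1.836 L = 82.069 mg

sodium thiosulfate 4.039 g; dipotassium phosphate 14.321 g; boric acid 82.069 mg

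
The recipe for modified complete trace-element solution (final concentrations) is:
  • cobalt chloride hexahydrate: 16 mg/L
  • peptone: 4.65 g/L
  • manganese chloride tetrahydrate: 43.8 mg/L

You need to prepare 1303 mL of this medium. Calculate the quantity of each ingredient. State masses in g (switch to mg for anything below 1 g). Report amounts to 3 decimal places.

Working volume: 1303 mL = 1.303 L.
cobalt chloride hexahydrate: 16 mg/L × 1.303 L = 20.848 mg
peptone: 4.65 g/L × 1.303 L = 6.059 g
manganese chloride tetrahydrate: 43.8 mg/L × 1.303 L = 57.071 mg

cobalt chloride hexahydrate 20.848 mg; peptone 6.059 g; manganese chloride tetrahydrate 57.071 mg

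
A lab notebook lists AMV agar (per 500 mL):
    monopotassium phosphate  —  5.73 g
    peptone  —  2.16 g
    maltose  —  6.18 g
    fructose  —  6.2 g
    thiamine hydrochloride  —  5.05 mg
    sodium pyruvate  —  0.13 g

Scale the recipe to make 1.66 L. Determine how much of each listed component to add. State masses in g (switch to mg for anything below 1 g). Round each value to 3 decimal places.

monopotassium phosphate 19.024 g; peptone 7.171 g; maltose 20.518 g; fructose 20.584 g; thiamine hydrochloride 16.766 mg; sodium pyruvate 431.600 mg

Ratio of target to recipe volume: 1660 / 500 = 3.32.
monopotassium phosphate: 5.73 g × (1660 mL / 500 mL) = 19.024 g
peptone: 2.16 g × (1660 mL / 500 mL) = 7.171 g
maltose: 6.18 g × (1660 mL / 500 mL) = 20.518 g
fructose: 6.2 g × (1660 mL / 500 mL) = 20.584 g
thiamine hydrochloride: 5.05 mg × (1660 mL / 500 mL) = 16.766 mg
sodium pyruvate: 0.13 g × (1660 mL / 500 mL) = 0.4316 g = 431.600 mg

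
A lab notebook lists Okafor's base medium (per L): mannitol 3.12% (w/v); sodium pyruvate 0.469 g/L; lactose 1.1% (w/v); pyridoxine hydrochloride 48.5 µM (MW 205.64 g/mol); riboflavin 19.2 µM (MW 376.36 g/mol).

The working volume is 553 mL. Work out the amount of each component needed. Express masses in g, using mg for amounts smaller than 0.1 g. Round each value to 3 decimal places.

mannitol 17.254 g; sodium pyruvate 0.259 g; lactose 6.083 g; pyridoxine hydrochloride 5.515 mg; riboflavin 3.996 mg

Target volume = 553 mL = 0.553 L.
mannitol: 3.12% w/v = 31.2 g/L → 31.2 × 0.553 L = 17.254 g
sodium pyruvate: 0.469 g/L × 0.553 L = 0.259 g
lactose: 1.1 g per 100 mL × 553 mL ÷ 100 = 6.083 g
pyridoxine hydrochloride: 48.5 µmol/L × 205.64 g/mol × 0.553 L ÷ 1000 = 5.515 mg
riboflavin: 19.2 µmol/L × 376.36 g/mol × 0.553 L ÷ 1000 = 3.996 mg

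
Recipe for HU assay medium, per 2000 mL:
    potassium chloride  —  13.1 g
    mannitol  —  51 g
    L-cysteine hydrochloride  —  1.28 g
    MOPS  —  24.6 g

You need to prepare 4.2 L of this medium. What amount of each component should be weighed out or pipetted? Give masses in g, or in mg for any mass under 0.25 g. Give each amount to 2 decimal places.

potassium chloride 27.51 g; mannitol 107.10 g; L-cysteine hydrochloride 2.69 g; MOPS 51.66 g

Scale factor = 4200 mL / 2000 mL = 2.1.
potassium chloride: 13.1 g × (4200 mL / 2000 mL) = 27.51 g
mannitol: 51 g × (4200 mL / 2000 mL) = 107.10 g
L-cysteine hydrochloride: 1.28 g × (4200 mL / 2000 mL) = 2.69 g
MOPS: 24.6 g × (4200 mL / 2000 mL) = 51.66 g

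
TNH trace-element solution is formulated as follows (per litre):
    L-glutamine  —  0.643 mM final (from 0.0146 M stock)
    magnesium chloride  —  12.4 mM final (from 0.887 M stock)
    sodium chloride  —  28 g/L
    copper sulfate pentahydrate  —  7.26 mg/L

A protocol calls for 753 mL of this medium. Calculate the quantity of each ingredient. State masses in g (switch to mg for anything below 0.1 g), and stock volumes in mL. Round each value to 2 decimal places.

Working volume: 753 mL = 0.753 L.
L-glutamine: dilute stock: 0.643 mM × 753 mL ÷ 14.6 mM = 33.16 mL
magnesium chloride: dilute stock: 12.4 mM × 753 mL ÷ 887 mM = 10.53 mL
sodium chloride: 28 g/L × 0.753 L = 21.08 g
copper sulfate pentahydrate: 7.26 mg/L × 0.753 L = 5.47 mg

L-glutamine 33.16 mL; magnesium chloride 10.53 mL; sodium chloride 21.08 g; copper sulfate pentahydrate 5.47 mg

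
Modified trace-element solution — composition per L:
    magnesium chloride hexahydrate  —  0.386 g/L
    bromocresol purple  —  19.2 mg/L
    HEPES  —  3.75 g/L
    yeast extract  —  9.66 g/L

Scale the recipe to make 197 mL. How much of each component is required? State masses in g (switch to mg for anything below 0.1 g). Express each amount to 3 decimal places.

magnesium chloride hexahydrate 76.042 mg; bromocresol purple 3.782 mg; HEPES 0.739 g; yeast extract 1.903 g

Scale factor relative to 1 L: 0.197.
magnesium chloride hexahydrate: 0.386 g/L × 0.197 L = 0.076042 g = 76.042 mg
bromocresol purple: 19.2 mg/L × 0.197 L = 3.782 mg
HEPES: 3.75 g/L × 0.197 L = 0.739 g
yeast extract: 9.66 g/L × 0.197 L = 1.903 g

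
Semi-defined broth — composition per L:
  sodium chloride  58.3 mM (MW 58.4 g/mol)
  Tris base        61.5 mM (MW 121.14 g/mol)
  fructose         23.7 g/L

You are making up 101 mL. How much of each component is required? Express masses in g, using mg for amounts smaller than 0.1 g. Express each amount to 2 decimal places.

sodium chloride 0.34 g; Tris base 0.75 g; fructose 2.39 g

Scale factor relative to 1 L: 0.101.
sodium chloride: 58.3 mmol/L × 58.4 g/mol × 0.101 L ÷ 1000 = 0.34 g
Tris base: 61.5 mmol/L × 121.14 g/mol × 0.101 L ÷ 1000 = 0.75 g
fructose: 23.7 g/L × 0.101 L = 2.39 g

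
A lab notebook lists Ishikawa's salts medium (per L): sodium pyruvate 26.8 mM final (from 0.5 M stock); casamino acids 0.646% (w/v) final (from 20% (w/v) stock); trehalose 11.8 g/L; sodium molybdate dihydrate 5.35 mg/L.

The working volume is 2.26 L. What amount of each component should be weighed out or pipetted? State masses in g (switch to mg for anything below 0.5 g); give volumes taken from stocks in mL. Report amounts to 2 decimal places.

sodium pyruvate 121.14 mL; casamino acids 73.00 mL; trehalose 26.67 g; sodium molybdate dihydrate 12.09 mg

Working volume: 2.26 L.
sodium pyruvate: C1V1 = C2V2 → 26.8 mM × 2260 mL ÷ 500 mM = 121.14 mL
casamino acids: dilute stock: 0.646% ÷ 20% × 2260 mL = 73.00 mL
trehalose: 11.8 g/L × 2.26 L = 26.67 g
sodium molybdate dihydrate: 5.35 mg/L × 2.26 L = 12.09 mg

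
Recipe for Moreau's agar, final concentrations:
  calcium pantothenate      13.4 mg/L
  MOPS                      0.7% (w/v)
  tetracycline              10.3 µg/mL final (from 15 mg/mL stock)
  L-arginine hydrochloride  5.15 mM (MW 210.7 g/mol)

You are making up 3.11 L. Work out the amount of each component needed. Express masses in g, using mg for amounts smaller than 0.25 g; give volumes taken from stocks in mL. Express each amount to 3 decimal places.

Working volume: 3.11 L.
calcium pantothenate: 13.4 mg/L × 3.11 L = 41.674 mg
MOPS: 0.7% w/v = 7 g/L → 7 × 3.11 L = 21.770 g
tetracycline: dilute stock: 10.3 µg/mL × 3110 mL ÷ 15000 µg/mL = 2.136 mL
L-arginine hydrochloride: 5.15 mmol/L × 210.7 g/mol × 3.11 L ÷ 1000 = 3.375 g

calcium pantothenate 41.674 mg; MOPS 21.770 g; tetracycline 2.136 mL; L-arginine hydrochloride 3.375 g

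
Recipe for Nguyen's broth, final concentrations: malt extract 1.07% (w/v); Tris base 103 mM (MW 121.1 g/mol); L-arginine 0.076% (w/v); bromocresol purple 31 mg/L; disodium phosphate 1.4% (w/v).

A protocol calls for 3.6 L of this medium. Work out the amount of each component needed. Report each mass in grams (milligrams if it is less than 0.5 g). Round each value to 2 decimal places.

malt extract 38.52 g; Tris base 44.90 g; L-arginine 2.74 g; bromocresol purple 111.60 mg; disodium phosphate 50.40 g

Working volume: 3.6 L.
malt extract: 1.07 g per 100 mL × 3600 mL ÷ 100 = 38.52 g
Tris base: 103 mmol/L × 121.1 g/mol × 3.6 L ÷ 1000 = 44.90 g
L-arginine: 0.076 g per 100 mL × 3600 mL ÷ 100 = 2.74 g
bromocresol purple: 31 mg/L × 3.6 L = 111.60 mg
disodium phosphate: 1.4% w/v = 14 g/L → 14 × 3.6 L = 50.40 g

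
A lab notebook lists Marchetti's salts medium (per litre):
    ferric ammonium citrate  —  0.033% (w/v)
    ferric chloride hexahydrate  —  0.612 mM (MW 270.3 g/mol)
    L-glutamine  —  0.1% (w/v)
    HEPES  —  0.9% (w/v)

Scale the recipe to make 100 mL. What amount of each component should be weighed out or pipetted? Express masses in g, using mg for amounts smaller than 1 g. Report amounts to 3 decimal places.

ferric ammonium citrate 33.000 mg; ferric chloride hexahydrate 16.542 mg; L-glutamine 100.000 mg; HEPES 900.000 mg

Working volume: 100 mL = 0.1 L.
ferric ammonium citrate: 0.033% w/v = 0.33 g/L → 0.33 × 0.1 L = 0.033 g = 33.000 mg
ferric chloride hexahydrate: 0.612 mmol/L × 270.3 mg/mmol × 0.1 L = 16.542 mg
L-glutamine: 0.1 g per 100 mL × 100 mL ÷ 100 = 0.1 g = 100.000 mg
HEPES: 0.9% w/v = 9 g/L → 9 × 0.1 L = 0.9 g = 900.000 mg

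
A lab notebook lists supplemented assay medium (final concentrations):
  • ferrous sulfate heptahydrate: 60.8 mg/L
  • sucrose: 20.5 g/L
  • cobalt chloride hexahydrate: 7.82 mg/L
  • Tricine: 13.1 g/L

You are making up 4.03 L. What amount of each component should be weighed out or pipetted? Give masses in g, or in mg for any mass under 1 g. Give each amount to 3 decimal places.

Scale factor relative to 1 L: 4.03.
ferrous sulfate heptahydrate: 60.8 mg/L × 4.03 L = 245.024 mg
sucrose: 20.5 g/L × 4.03 L = 82.615 g
cobalt chloride hexahydrate: 7.82 mg/L × 4.03 L = 31.515 mg
Tricine: 13.1 g/L × 4.03 L = 52.793 g

ferrous sulfate heptahydrate 245.024 mg; sucrose 82.615 g; cobalt chloride hexahydrate 31.515 mg; Tricine 52.793 g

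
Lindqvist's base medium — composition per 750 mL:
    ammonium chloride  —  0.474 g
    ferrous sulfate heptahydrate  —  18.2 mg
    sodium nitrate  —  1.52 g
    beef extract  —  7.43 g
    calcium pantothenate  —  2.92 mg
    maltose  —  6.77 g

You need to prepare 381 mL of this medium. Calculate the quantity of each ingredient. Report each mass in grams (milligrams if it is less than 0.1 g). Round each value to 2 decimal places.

ammonium chloride 0.24 g; ferrous sulfate heptahydrate 9.25 mg; sodium nitrate 0.77 g; beef extract 3.77 g; calcium pantothenate 1.48 mg; maltose 3.44 g

Ratio of target to recipe volume: 381 / 750 = 0.508.
ammonium chloride: 0.474 g × (381 mL / 750 mL) = 0.24 g
ferrous sulfate heptahydrate: 18.2 mg × (381 mL / 750 mL) = 9.25 mg
sodium nitrate: 1.52 g × (381 mL / 750 mL) = 0.77 g
beef extract: 7.43 g × (381 mL / 750 mL) = 3.77 g
calcium pantothenate: 2.92 mg × (381 mL / 750 mL) = 1.48 mg
maltose: 6.77 g × (381 mL / 750 mL) = 3.44 g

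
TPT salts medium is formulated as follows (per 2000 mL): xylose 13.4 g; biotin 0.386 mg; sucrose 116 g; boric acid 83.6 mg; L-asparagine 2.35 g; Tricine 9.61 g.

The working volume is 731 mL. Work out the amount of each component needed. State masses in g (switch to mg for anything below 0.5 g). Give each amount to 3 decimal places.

xylose 4.898 g; biotin 0.141 mg; sucrose 42.398 g; boric acid 30.556 mg; L-asparagine 0.859 g; Tricine 3.512 g

Ratio of target to recipe volume: 731 / 2000 = 0.3655.
xylose: 13.4 g × (731 mL / 2000 mL) = 4.898 g
biotin: 0.386 mg × (731 mL / 2000 mL) = 0.141 mg
sucrose: 116 g × (731 mL / 2000 mL) = 42.398 g
boric acid: 83.6 mg × (731 mL / 2000 mL) = 30.556 mg
L-asparagine: 2.35 g × (731 mL / 2000 mL) = 0.859 g
Tricine: 9.61 g × (731 mL / 2000 mL) = 3.512 g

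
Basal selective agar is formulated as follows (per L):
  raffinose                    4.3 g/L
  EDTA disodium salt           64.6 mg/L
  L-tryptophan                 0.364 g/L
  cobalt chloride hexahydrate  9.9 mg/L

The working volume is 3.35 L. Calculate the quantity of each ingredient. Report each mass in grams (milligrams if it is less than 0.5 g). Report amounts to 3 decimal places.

raffinose 14.405 g; EDTA disodium salt 216.410 mg; L-tryptophan 1.219 g; cobalt chloride hexahydrate 33.165 mg

Scale factor relative to 1 L: 3.35.
raffinose: 4.3 g/L × 3.35 L = 14.405 g
EDTA disodium salt: 64.6 mg/L × 3.35 L = 216.410 mg
L-tryptophan: 0.364 g/L × 3.35 L = 1.219 g
cobalt chloride hexahydrate: 9.9 mg/L × 3.35 L = 33.165 mg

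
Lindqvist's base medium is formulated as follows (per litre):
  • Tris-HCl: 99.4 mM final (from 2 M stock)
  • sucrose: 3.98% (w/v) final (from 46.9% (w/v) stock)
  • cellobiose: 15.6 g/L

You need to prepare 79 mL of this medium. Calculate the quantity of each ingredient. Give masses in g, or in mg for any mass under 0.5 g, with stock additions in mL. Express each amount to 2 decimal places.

Tris-HCl 3.93 mL; sucrose 6.70 mL; cellobiose 1.23 g

Target volume = 79 mL = 0.079 L.
Tris-HCl: dilute stock: 99.4 mM × 79 mL ÷ 2000 mM = 3.93 mL
sucrose: C1V1 = C2V2 → 3.98% ÷ 46.9% × 79 mL = 6.70 mL
cellobiose: 15.6 g/L × 0.079 L = 1.23 g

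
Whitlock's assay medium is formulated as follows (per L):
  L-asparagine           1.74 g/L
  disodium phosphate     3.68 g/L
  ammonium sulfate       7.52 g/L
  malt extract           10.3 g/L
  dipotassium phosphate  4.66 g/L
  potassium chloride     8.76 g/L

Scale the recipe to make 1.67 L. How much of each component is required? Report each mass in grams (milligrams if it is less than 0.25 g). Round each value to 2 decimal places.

Working volume: 1.67 L.
L-asparagine: 1.74 g/L × 1.67 L = 2.91 g
disodium phosphate: 3.68 g/L × 1.67 L = 6.15 g
ammonium sulfate: 7.52 g/L × 1.67 L = 12.56 g
malt extract: 10.3 g/L × 1.67 L = 17.20 g
dipotassium phosphate: 4.66 g/L × 1.67 L = 7.78 g
potassium chloride: 8.76 g/L × 1.67 L = 14.63 g

L-asparagine 2.91 g; disodium phosphate 6.15 g; ammonium sulfate 12.56 g; malt extract 17.20 g; dipotassium phosphate 7.78 g; potassium chloride 14.63 g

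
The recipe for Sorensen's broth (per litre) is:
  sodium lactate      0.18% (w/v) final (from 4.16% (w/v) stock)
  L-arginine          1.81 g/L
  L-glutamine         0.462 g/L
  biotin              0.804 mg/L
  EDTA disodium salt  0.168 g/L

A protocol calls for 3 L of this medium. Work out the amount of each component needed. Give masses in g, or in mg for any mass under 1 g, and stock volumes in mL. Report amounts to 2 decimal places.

sodium lactate 129.81 mL; L-arginine 5.43 g; L-glutamine 1.39 g; biotin 2.41 mg; EDTA disodium salt 504.00 mg

Scale factor relative to 1 L: 3.
sodium lactate: C1V1 = C2V2 → 0.18% ÷ 4.16% × 3000 mL = 129.81 mL
L-arginine: 1.81 g/L × 3 L = 5.43 g
L-glutamine: 0.462 g/L × 3 L = 1.39 g
biotin: 0.804 mg/L × 3 L = 2.41 mg
EDTA disodium salt: 0.168 g/L × 3 L = 0.504 g = 504.00 mg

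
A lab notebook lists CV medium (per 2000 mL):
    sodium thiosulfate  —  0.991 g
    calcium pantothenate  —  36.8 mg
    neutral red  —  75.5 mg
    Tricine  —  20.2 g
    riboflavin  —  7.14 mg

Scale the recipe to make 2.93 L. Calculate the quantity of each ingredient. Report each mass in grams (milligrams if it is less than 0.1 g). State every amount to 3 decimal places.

sodium thiosulfate 1.452 g; calcium pantothenate 53.912 mg; neutral red 0.111 g; Tricine 29.593 g; riboflavin 10.460 mg

Ratio of target to recipe volume: 2930 / 2000 = 1.465.
sodium thiosulfate: 0.991 g × (2930 mL / 2000 mL) = 1.452 g
calcium pantothenate: 36.8 mg × (2930 mL / 2000 mL) = 53.912 mg
neutral red: 75.5 mg × (2930 mL / 2000 mL) = 110.608 mg = 0.111 g
Tricine: 20.2 g × (2930 mL / 2000 mL) = 29.593 g
riboflavin: 7.14 mg × (2930 mL / 2000 mL) = 10.460 mg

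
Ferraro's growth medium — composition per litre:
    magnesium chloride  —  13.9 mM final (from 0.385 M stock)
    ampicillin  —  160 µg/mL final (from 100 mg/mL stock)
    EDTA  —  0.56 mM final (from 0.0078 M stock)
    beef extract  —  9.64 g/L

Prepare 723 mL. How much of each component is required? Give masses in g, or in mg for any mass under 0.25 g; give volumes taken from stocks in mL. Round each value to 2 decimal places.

Scale factor relative to 1 L: 0.723.
magnesium chloride: V = C2·V2/C1 = 13.9 mM × 723 mL ÷ 385 mM = 26.10 mL
ampicillin: C1V1 = C2V2 → 160 µg/mL × 723 mL ÷ 100000 µg/mL = 1.16 mL
EDTA: V = C2·V2/C1 = 0.56 mM × 723 mL ÷ 7.8 mM = 51.91 mL
beef extract: 9.64 g/L × 0.723 L = 6.97 g

magnesium chloride 26.10 mL; ampicillin 1.16 mL; EDTA 51.91 mL; beef extract 6.97 g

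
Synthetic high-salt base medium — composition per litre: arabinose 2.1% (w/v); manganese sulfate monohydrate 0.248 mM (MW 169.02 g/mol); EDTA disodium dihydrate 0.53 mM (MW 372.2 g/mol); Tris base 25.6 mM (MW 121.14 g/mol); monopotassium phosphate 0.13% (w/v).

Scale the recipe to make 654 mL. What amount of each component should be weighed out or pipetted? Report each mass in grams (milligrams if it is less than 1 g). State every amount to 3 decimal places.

Scale factor relative to 1 L: 0.654.
arabinose: 2.1 g per 100 mL × 654 mL ÷ 100 = 13.734 g
manganese sulfate monohydrate: 0.248 mmol/L × 169.02 mg/mmol × 0.654 L = 27.414 mg
EDTA disodium dihydrate: 0.53 mmol/L × 372.2 mg/mmol × 0.654 L = 129.012 mg
Tris base: 25.6 mmol/L × 121.14 g/mol × 0.654 L ÷ 1000 = 2.028 g
monopotassium phosphate: 0.13% w/v = 1.3 g/L → 1.3 × 0.654 L = 0.8502 g = 850.200 mg

arabinose 13.734 g; manganese sulfate monohydrate 27.414 mg; EDTA disodium dihydrate 129.012 mg; Tris base 2.028 g; monopotassium phosphate 850.200 mg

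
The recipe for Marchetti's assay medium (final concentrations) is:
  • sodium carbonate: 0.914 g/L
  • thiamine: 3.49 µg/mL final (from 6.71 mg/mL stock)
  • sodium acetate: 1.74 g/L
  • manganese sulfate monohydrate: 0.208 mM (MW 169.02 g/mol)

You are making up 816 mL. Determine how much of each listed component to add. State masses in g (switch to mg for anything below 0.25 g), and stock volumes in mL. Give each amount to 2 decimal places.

Working volume: 816 mL = 0.816 L.
sodium carbonate: 0.914 g/L × 0.816 L = 0.75 g
thiamine: C1V1 = C2V2 → 3.49 µg/mL × 816 mL ÷ 6710 µg/mL = 0.42 mL
sodium acetate: 1.74 g/L × 0.816 L = 1.42 g
manganese sulfate monohydrate: 0.208 mmol/L × 169.02 mg/mmol × 0.816 L = 28.69 mg

sodium carbonate 0.75 g; thiamine 0.42 mL; sodium acetate 1.42 g; manganese sulfate monohydrate 28.69 mg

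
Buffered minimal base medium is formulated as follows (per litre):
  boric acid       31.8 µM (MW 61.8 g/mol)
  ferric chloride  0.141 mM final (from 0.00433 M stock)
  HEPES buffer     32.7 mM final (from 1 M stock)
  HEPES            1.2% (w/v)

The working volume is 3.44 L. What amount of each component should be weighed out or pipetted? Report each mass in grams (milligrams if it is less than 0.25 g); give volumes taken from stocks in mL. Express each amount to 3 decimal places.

Scale factor relative to 1 L: 3.44.
boric acid: 31.8 µmol/L × 61.8 g/mol × 3.44 L ÷ 1000 = 6.760 mg
ferric chloride: V = C2·V2/C1 = 0.141 mM × 3440 mL ÷ 4.33 mM = 112.018 mL
HEPES buffer: C1V1 = C2V2 → 32.7 mM × 3440 mL ÷ 1000 mM = 112.488 mL
HEPES: 1.2 g per 100 mL × 3440 mL ÷ 100 = 41.280 g

boric acid 6.760 mg; ferric chloride 112.018 mL; HEPES buffer 112.488 mL; HEPES 41.280 g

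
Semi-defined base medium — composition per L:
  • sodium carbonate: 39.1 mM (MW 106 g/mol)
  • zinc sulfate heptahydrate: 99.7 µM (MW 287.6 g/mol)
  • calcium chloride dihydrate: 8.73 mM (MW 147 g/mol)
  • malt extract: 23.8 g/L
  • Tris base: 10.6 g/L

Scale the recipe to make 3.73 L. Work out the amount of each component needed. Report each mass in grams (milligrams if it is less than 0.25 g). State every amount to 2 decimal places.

Scale factor relative to 1 L: 3.73.
sodium carbonate: 39.1 mmol/L × 106 g/mol × 3.73 L ÷ 1000 = 15.46 g
zinc sulfate heptahydrate: 99.7 µmol/L × 287.6 g/mol × 3.73 L ÷ 1000 = 106.95 mg
calcium chloride dihydrate: 8.73 mmol/L × 147 g/mol × 3.73 L ÷ 1000 = 4.79 g
malt extract: 23.8 g/L × 3.73 L = 88.77 g
Tris base: 10.6 g/L × 3.73 L = 39.54 g

sodium carbonate 15.46 g; zinc sulfate heptahydrate 106.95 mg; calcium chloride dihydrate 4.79 g; malt extract 88.77 g; Tris base 39.54 g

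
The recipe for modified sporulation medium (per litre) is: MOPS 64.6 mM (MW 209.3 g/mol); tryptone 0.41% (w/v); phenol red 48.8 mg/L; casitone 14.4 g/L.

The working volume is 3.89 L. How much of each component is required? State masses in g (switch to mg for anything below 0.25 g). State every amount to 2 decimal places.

Working volume: 3.89 L.
MOPS: 64.6 mmol/L × 209.3 g/mol × 3.89 L ÷ 1000 = 52.60 g
tryptone: 0.41% w/v = 4.1 g/L → 4.1 × 3.89 L = 15.95 g
phenol red: 48.8 mg/L × 3.89 L = 189.83 mg
casitone: 14.4 g/L × 3.89 L = 56.02 g

MOPS 52.60 g; tryptone 15.95 g; phenol red 189.83 mg; casitone 56.02 g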